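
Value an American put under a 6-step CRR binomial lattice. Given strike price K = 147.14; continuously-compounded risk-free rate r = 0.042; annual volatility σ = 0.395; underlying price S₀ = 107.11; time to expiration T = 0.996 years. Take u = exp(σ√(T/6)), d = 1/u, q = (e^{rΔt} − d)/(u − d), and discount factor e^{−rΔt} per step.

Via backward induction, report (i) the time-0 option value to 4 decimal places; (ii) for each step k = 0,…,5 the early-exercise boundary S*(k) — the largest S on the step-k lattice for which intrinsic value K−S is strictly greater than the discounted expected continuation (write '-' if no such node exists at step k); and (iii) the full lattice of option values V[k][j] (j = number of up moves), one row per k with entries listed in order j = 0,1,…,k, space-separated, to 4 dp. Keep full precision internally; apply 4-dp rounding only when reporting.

Δt=0.16600, u=1.17461, d=0.85135, q=0.48150, disc=e^(-rΔt)=0.99305
k=6 terminal: V=max(K-S,0) → 106.3578 90.8726 69.5075 40.0300 0.0000 0.0000 0.0000
k=5: j=0 S=47.9031 intr=99.2369 cont=98.2146 V=99.2369[EX]; j=1 S=66.0922 intr=81.0478 cont=80.0255 V=81.0478[EX]; j=2 S=91.1878 intr=55.9522 cont=54.9299 V=55.9522[EX]; j=3 S=125.8124 intr=21.3276 cont=20.6115 V=21.3276[EX]; j=4 S=173.5841 intr=0.0000 cont=0.0000 V=0.0000[hold]; j=5 S=239.4950 intr=0.0000 cont=0.0000 V=0.0000[hold]  S*(5)=125.8124
k=4: j=0 S=56.2674 intr=90.8726 cont=89.8503 V=90.8726[EX]; j=1 S=77.6325 intr=69.5075 cont=68.4852 V=69.5075[EX]; j=2 S=107.1100 intr=40.0300 cont=39.0077 V=40.0300[EX]; j=3 S=147.7803 intr=0.0000 cont=10.9816 V=10.9816[hold]; j=4 S=203.8934 intr=0.0000 cont=0.0000 V=0.0000[hold]  S*(4)=107.1100
k=3: j=0 S=66.0922 intr=81.0478 cont=80.0255 V=81.0478[EX]; j=1 S=91.1878 intr=55.9522 cont=54.9299 V=55.9522[EX]; j=2 S=125.8124 intr=21.3276 cont=25.8624 V=25.8624[hold]; j=3 S=173.5841 intr=0.0000 cont=5.6545 V=5.6545[hold]  S*(3)=91.1878
k=2: j=0 S=77.6325 intr=69.5075 cont=68.4852 V=69.5075[EX]; j=1 S=107.1100 intr=40.0300 cont=41.1760 V=41.1760[hold]; j=2 S=147.7803 intr=0.0000 cont=16.0203 V=16.0203[hold]  S*(2)=77.6325
k=1: j=0 S=91.1878 intr=55.9522 cont=55.4779 V=55.9522[EX]; j=1 S=125.8124 intr=21.3276 cont=28.8617 V=28.8617[hold]  S*(1)=91.1878
k=0: j=0 S=107.1100 intr=40.0300 cont=42.6101 V=42.6101[hold]  S*(0)=-

price = 42.6101
boundary = - 91.1878 77.6325 91.1878 107.1100 125.8124
tree:
42.6101
55.9522 28.8617
69.5075 41.1760 16.0203
81.0478 55.9522 25.8624 5.6545
90.8726 69.5075 40.0300 10.9816 0.0000
99.2369 81.0478 55.9522 21.3276 0.0000 0.0000
106.3578 90.8726 69.5075 40.0300 0.0000 0.0000 0.0000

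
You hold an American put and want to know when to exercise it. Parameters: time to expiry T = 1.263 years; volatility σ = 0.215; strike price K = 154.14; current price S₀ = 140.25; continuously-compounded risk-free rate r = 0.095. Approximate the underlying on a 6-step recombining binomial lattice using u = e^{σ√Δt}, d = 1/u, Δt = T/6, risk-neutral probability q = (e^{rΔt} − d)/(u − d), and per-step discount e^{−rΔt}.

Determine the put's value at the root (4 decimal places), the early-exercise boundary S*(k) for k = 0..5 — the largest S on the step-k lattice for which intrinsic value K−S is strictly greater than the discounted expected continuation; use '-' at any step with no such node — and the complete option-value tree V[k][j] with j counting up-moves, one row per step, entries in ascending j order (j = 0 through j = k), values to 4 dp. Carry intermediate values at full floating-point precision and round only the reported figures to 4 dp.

Δt=0.21050  u=1.10367  d=0.90607  q=0.57758  discount=0.98020
step 6 (expiry): payoffs max(K−S,0) = 76.5397 59.6158 39.0009 13.8900 0.0000 0.0000 0.0000
step 5: (k=5,j=0): S=85.6452, (K−S)⁺=68.4948, hold=65.4430 ⇒ V=68.4948 exercise | (k=5,j=1): S=104.3237, (K−S)⁺=49.8163, hold=46.7645 ⇒ V=49.8163 exercise | (k=5,j=2): S=127.0758, (K−S)⁺=27.0642, hold=24.0124 ⇒ V=27.0642 exercise | (k=5,j=3): S=154.7900, (K−S)⁺=0.0000, hold=5.7513 ⇒ V=5.7513 continue | (k=5,j=4): S=188.5483, (K−S)⁺=0.0000, hold=0.0000 ⇒ V=0.0000 continue | (k=5,j=5): S=229.6691, (K−S)⁺=0.0000, hold=0.0000 ⇒ V=0.0000 continue  boundary S*=127.0758
step 4: (k=4,j=0): S=94.5242, (K−S)⁺=59.6158, hold=56.5640 ⇒ V=59.6158 exercise | (k=4,j=1): S=115.1391, (K−S)⁺=39.0009, hold=35.9491 ⇒ V=39.0009 exercise | (k=4,j=2): S=140.2500, (K−S)⁺=13.8900, hold=14.4622 ⇒ V=14.4622 continue | (k=4,j=3): S=170.8373, (K−S)⁺=0.0000, hold=2.3814 ⇒ V=2.3814 continue | (k=4,j=4): S=208.0955, (K−S)⁺=0.0000, hold=0.0000 ⇒ V=0.0000 continue  boundary S*=115.1391
step 3: (k=3,j=0): S=104.3237, (K−S)⁺=49.8163, hold=46.7645 ⇒ V=49.8163 exercise | (k=3,j=1): S=127.0758, (K−S)⁺=27.0642, hold=24.3363 ⇒ V=27.0642 exercise | (k=3,j=2): S=154.7900, (K−S)⁺=0.0000, hold=7.3364 ⇒ V=7.3364 continue | (k=3,j=3): S=188.5483, (K−S)⁺=0.0000, hold=0.9860 ⇒ V=0.9860 continue  boundary S*=127.0758
step 2: (k=2,j=0): S=115.1391, (K−S)⁺=39.0009, hold=35.9491 ⇒ V=39.0009 exercise | (k=2,j=1): S=140.2500, (K−S)⁺=13.8900, hold=15.3596 ⇒ V=15.3596 continue | (k=2,j=2): S=170.8373, (K−S)⁺=0.0000, hold=3.5959 ⇒ V=3.5959 continue  boundary S*=115.1391
step 1: (k=1,j=0): S=127.0758, (K−S)⁺=27.0642, hold=24.8444 ⇒ V=27.0642 exercise | (k=1,j=1): S=154.7900, (K−S)⁺=0.0000, hold=8.3956 ⇒ V=8.3956 continue  boundary S*=127.0758
step 0: (k=0,j=0): S=140.2500, (K−S)⁺=13.8900, hold=15.9593 ⇒ V=15.9593 continue  boundary S*=-

price = 15.9593
boundary = - 127.0758 115.1391 127.0758 115.1391 127.0758
tree:
15.9593
27.0642 8.3956
39.0009 15.3596 3.5959
49.8163 27.0642 7.3364 0.9860
59.6158 39.0009 14.4622 2.3814 0.0000
68.4948 49.8163 27.0642 5.7513 0.0000 0.0000
76.5397 59.6158 39.0009 13.8900 0.0000 0.0000 0.0000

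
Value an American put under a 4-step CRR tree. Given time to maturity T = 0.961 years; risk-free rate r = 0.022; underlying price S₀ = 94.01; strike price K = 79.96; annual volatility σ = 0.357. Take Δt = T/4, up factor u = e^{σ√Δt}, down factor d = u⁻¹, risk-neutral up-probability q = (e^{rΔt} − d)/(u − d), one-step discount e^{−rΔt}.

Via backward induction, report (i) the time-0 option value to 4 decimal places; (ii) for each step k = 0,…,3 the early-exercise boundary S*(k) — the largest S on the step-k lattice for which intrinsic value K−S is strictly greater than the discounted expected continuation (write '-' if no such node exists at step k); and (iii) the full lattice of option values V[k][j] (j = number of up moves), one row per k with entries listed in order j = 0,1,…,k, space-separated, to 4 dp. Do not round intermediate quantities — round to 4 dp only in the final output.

price = 6.3422
boundary = - - - 55.6147
tree:
6.3422
10.2850 1.9928
16.1808 3.7902 0.0000
24.3453 7.2086 0.0000 0.0000
33.2731 13.7102 0.0000 0.0000 0.0000

params: Δt=0.24025 u=1.19123 d=0.83947 q=0.47143 e^(-rΔt)=0.99473
t_4 payoffs: 33.2731 13.7102 0.0000 0.0000 0.0000
t_3: node(3,0) S=55.6147 payoff=24.3453 vs cont=23.9238 → 24.3453 [stop]  node(3,1) S=78.9186 payoff=1.0414 vs cont=7.2086 → 7.2086 [wait]  node(3,2) S=111.9873 payoff=0.0000 vs cont=0.0000 → 0.0000 [wait]  node(3,3) S=158.9127 payoff=0.0000 vs cont=0.0000 → 0.0000 [wait]  ⇒ S*(3)=55.6147
t_2: node(2,0) S=66.2498 payoff=13.7102 vs cont=16.1808 → 16.1808 [wait]  node(2,1) S=94.0100 payoff=0.0000 vs cont=3.7902 → 3.7902 [wait]  node(2,2) S=133.4024 payoff=0.0000 vs cont=0.0000 → 0.0000 [wait]  ⇒ S*(2)=-
t_1: node(1,0) S=78.9186 payoff=1.0414 vs cont=10.2850 → 10.2850 [wait]  node(1,1) S=111.9873 payoff=0.0000 vs cont=1.9928 → 1.9928 [wait]  ⇒ S*(1)=-
t_0: node(0,0) S=94.0100 payoff=0.0000 vs cont=6.3422 → 6.3422 [wait]  ⇒ S*(0)=-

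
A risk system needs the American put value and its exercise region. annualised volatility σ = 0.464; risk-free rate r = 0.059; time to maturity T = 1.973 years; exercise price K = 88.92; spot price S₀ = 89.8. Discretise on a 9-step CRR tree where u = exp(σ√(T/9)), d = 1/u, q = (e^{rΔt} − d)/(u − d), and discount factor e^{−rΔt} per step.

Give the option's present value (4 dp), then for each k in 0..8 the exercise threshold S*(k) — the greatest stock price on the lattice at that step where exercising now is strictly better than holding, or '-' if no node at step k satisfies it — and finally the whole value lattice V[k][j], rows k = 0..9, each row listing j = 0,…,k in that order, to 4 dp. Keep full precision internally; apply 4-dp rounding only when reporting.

price = 18.3862
boundary = - - - 46.7977 37.6595 46.7977 37.6595 46.7977 58.1534
tree:
18.3862
24.9336 11.6711
32.8976 16.8359 6.2963
42.1223 23.6279 9.8086 2.5965
51.2605 32.1234 14.9083 4.4546 0.6190
58.6144 42.1223 21.9790 7.5211 1.1958 0.0000
64.5322 51.2605 31.1819 12.4344 2.3101 0.0000 0.0000
69.2944 58.6144 42.1223 19.9737 4.4627 0.0000 0.0000 0.0000
73.1267 64.5322 51.2605 30.7666 8.6214 0.0000 0.0000 0.0000 0.0000
76.2107 69.2944 58.6144 42.1223 16.6554 0.0000 0.0000 0.0000 0.0000 0.0000

Δt=0.21922, u=1.24266, d=0.80473, q=0.47563, disc=e^(-rΔt)=0.98715
k=9 terminal: V=max(K-S,0) → 76.2107 69.2944 58.6144 42.1223 16.6554 0.0000 0.0000 0.0000 0.0000 0.0000
k=8: j=0 S=15.7933 intr=73.1267 cont=71.9840 V=73.1267[EX]; j=1 S=24.3878 intr=64.5322 cont=63.3895 V=64.5322[EX]; j=2 S=37.6595 intr=51.2605 cont=50.1179 V=51.2605[EX]; j=3 S=58.1534 intr=30.7666 cont=29.6239 V=30.7666[EX]; j=4 S=89.8000 intr=0.0000 cont=8.6214 V=8.6214[hold]; j=5 S=138.6684 intr=0.0000 cont=0.0000 V=0.0000[hold]; j=6 S=214.1306 intr=0.0000 cont=0.0000 V=0.0000[hold]; j=7 S=330.6586 intr=0.0000 cont=0.0000 V=0.0000[hold]; j=8 S=510.6002 intr=0.0000 cont=0.0000 V=0.0000[hold]  S*(8)=58.1534
k=7: j=0 S=19.6256 intr=69.2944 cont=68.1517 V=69.2944[EX]; j=1 S=30.3056 intr=58.6144 cont=57.4717 V=58.6144[EX]; j=2 S=46.7977 intr=42.1223 cont=40.9796 V=42.1223[EX]; j=3 S=72.2646 intr=16.6554 cont=19.9737 V=19.9737[hold]; j=4 S=111.5904 intr=0.0000 cont=4.4627 V=4.4627[hold]; j=5 S=172.3170 intr=0.0000 cont=0.0000 V=0.0000[hold]; j=6 S=266.0904 intr=0.0000 cont=0.0000 V=0.0000[hold]; j=7 S=410.8946 intr=0.0000 cont=0.0000 V=0.0000[hold]  S*(7)=46.7977
k=6: j=0 S=24.3878 intr=64.5322 cont=63.3895 V=64.5322[EX]; j=1 S=37.6595 intr=51.2605 cont=50.1179 V=51.2605[EX]; j=2 S=58.1534 intr=30.7666 cont=31.1819 V=31.1819[hold]; j=3 S=89.8000 intr=0.0000 cont=12.4344 V=12.4344[hold]; j=4 S=138.6684 intr=0.0000 cont=2.3101 V=2.3101[hold]; j=5 S=214.1306 intr=0.0000 cont=0.0000 V=0.0000[hold]; j=6 S=330.6586 intr=0.0000 cont=0.0000 V=0.0000[hold]  S*(6)=37.6595
k=5: j=0 S=30.3056 intr=58.6144 cont=57.4717 V=58.6144[EX]; j=1 S=46.7977 intr=42.1223 cont=41.1746 V=42.1223[EX]; j=2 S=72.2646 intr=16.6554 cont=21.9790 V=21.9790[hold]; j=3 S=111.5904 intr=0.0000 cont=7.5211 V=7.5211[hold]; j=4 S=172.3170 intr=0.0000 cont=1.1958 V=1.1958[hold]; j=5 S=266.0904 intr=0.0000 cont=0.0000 V=0.0000[hold]  S*(5)=46.7977
k=4: j=0 S=37.6595 intr=51.2605 cont=50.1179 V=51.2605[EX]; j=1 S=58.1534 intr=30.7666 cont=32.1234 V=32.1234[hold]; j=2 S=89.8000 intr=0.0000 cont=14.9083 V=14.9083[hold]; j=3 S=138.6684 intr=0.0000 cont=4.4546 V=4.4546[hold]; j=4 S=214.1306 intr=0.0000 cont=0.6190 V=0.6190[hold]  S*(4)=37.6595
k=3: j=0 S=46.7977 intr=42.1223 cont=41.6166 V=42.1223[EX]; j=1 S=72.2646 intr=16.6554 cont=23.6279 V=23.6279[hold]; j=2 S=111.5904 intr=0.0000 cont=9.8086 V=9.8086[hold]; j=3 S=172.3170 intr=0.0000 cont=2.5965 V=2.5965[hold]  S*(3)=46.7977
k=2: j=0 S=58.1534 intr=30.7666 cont=32.8976 V=32.8976[hold]; j=1 S=89.8000 intr=0.0000 cont=16.8359 V=16.8359[hold]; j=2 S=138.6684 intr=0.0000 cont=6.2963 V=6.2963[hold]  S*(2)=-
k=1: j=0 S=72.2646 intr=16.6554 cont=24.9336 V=24.9336[hold]; j=1 S=111.5904 intr=0.0000 cont=11.6711 V=11.6711[hold]  S*(1)=-
k=0: j=0 S=89.8000 intr=0.0000 cont=18.3862 V=18.3862[hold]  S*(0)=-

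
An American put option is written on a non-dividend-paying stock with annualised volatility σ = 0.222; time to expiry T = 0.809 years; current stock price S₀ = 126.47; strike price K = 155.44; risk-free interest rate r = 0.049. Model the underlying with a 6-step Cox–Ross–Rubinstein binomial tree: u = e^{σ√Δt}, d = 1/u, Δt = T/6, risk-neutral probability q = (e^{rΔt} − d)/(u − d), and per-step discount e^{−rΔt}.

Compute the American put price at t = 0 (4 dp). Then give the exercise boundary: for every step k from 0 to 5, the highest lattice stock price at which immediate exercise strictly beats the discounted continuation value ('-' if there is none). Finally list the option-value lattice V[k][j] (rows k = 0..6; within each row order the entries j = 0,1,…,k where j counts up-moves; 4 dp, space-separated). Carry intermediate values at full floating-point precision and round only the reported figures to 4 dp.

price = 28.9700
boundary = 126.4700 116.5695 126.4700 116.5695 126.4700 137.2114
tree:
28.9700
38.8705 20.0382
47.9960 28.9700 12.0568
56.4071 38.8705 19.1339 5.6842
64.1597 47.9960 28.9700 10.3072 1.4935
71.3055 56.4071 38.8705 18.2286 3.1336 0.0000
77.8918 64.1597 47.9960 28.9700 6.5749 0.0000 0.0000

Δt=0.13483  u=1.08493  d=0.92172  q=0.52024  discount=0.99341
step 6 (expiry): payoffs max(K−S,0) = 77.8918 64.1597 47.9960 28.9700 6.5749 0.0000 0.0000
step 5: (k=5,j=0): S=84.1345, (K−S)⁺=71.3055, hold=70.2819 ⇒ V=71.3055 exercise | (k=5,j=1): S=99.0329, (K−S)⁺=56.4071, hold=55.3835 ⇒ V=56.4071 exercise | (k=5,j=2): S=116.5695, (K−S)⁺=38.8705, hold=37.8469 ⇒ V=38.8705 exercise | (k=5,j=3): S=137.2114, (K−S)⁺=18.2286, hold=17.2050 ⇒ V=18.2286 exercise | (k=5,j=4): S=161.5085, (K−S)⁺=0.0000, hold=3.1336 ⇒ V=3.1336 continue | (k=5,j=5): S=190.1082, (K−S)⁺=0.0000, hold=0.0000 ⇒ V=0.0000 continue  boundary S*=137.2114
step 4: (k=4,j=0): S=91.2803, (K−S)⁺=64.1597, hold=63.1362 ⇒ V=64.1597 exercise | (k=4,j=1): S=107.4440, (K−S)⁺=47.9960, hold=46.9724 ⇒ V=47.9960 exercise | (k=4,j=2): S=126.4700, (K−S)⁺=28.9700, hold=27.9464 ⇒ V=28.9700 exercise | (k=4,j=3): S=148.8651, (K−S)⁺=6.5749, hold=10.3072 ⇒ V=10.3072 continue | (k=4,j=4): S=175.2258, (K−S)⁺=0.0000, hold=1.4935 ⇒ V=1.4935 continue  boundary S*=126.4700
step 3: (k=3,j=0): S=99.0329, (K−S)⁺=56.4071, hold=55.3835 ⇒ V=56.4071 exercise | (k=3,j=1): S=116.5695, (K−S)⁺=38.8705, hold=37.8469 ⇒ V=38.8705 exercise | (k=3,j=2): S=137.2114, (K−S)⁺=18.2286, hold=19.1339 ⇒ V=19.1339 continue | (k=3,j=3): S=161.5085, (K−S)⁺=0.0000, hold=5.6842 ⇒ V=5.6842 continue  boundary S*=116.5695
step 2: (k=2,j=0): S=107.4440, (K−S)⁺=47.9960, hold=46.9724 ⇒ V=47.9960 exercise | (k=2,j=1): S=126.4700, (K−S)⁺=28.9700, hold=28.4143 ⇒ V=28.9700 exercise | (k=2,j=2): S=148.8651, (K−S)⁺=6.5749, hold=12.0568 ⇒ V=12.0568 continue  boundary S*=126.4700
step 1: (k=1,j=0): S=116.5695, (K−S)⁺=38.8705, hold=37.8469 ⇒ V=38.8705 exercise | (k=1,j=1): S=137.2114, (K−S)⁺=18.2286, hold=20.0382 ⇒ V=20.0382 continue  boundary S*=116.5695
step 0: (k=0,j=0): S=126.4700, (K−S)⁺=28.9700, hold=28.8816 ⇒ V=28.9700 exercise  boundary S*=126.4700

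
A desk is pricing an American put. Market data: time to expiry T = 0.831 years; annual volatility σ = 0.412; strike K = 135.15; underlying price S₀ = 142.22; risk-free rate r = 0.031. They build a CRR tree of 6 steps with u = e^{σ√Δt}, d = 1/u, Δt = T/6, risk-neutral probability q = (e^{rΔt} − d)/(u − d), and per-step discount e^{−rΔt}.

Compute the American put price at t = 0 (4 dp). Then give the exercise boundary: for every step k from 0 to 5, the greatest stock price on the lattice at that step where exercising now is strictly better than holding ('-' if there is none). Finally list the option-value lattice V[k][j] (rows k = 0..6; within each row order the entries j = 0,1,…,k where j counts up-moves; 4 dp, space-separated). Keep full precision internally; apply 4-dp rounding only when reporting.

price = 15.8148
boundary = - - - 89.7825 77.0198 89.7825
tree:
15.8148
23.3443 7.6597
33.2685 12.6182 2.2644
45.3675 20.2353 4.3376 0.0000
58.1302 31.2228 8.3091 0.0000 0.0000
69.0787 45.3675 15.9167 0.0000 0.0000 0.0000
78.4709 58.1302 30.4898 0.0000 0.0000 0.0000 0.0000

params: Δt=0.13850 u=1.16571 d=0.85785 q=0.47572 e^(-rΔt)=0.99572
t_6 payoffs: 78.4709 58.1302 30.4898 0.0000 0.0000 0.0000 0.0000
t_5: node(5,0) S=66.0713 payoff=69.0787 vs cont=68.4997 → 69.0787 [stop]  node(5,1) S=89.7825 payoff=45.3675 vs cont=44.7884 → 45.3675 [stop]  node(5,2) S=122.0032 payoff=13.1468 vs cont=15.9167 → 15.9167 [wait]  node(5,3) S=165.7869 payoff=0.0000 vs cont=0.0000 → 0.0000 [wait]  node(5,4) S=225.2835 payoff=0.0000 vs cont=0.0000 → 0.0000 [wait]  node(5,5) S=306.1320 payoff=0.0000 vs cont=0.0000 → 0.0000 [wait]  ⇒ S*(5)=89.7825
t_4: node(4,0) S=77.0198 payoff=58.1302 vs cont=57.5512 → 58.1302 [stop]  node(4,1) S=104.6602 payoff=30.4898 vs cont=31.2228 → 31.2228 [wait]  node(4,2) S=142.2200 payoff=0.0000 vs cont=8.3091 → 8.3091 [wait]  node(4,3) S=193.2591 payoff=0.0000 vs cont=0.0000 → 0.0000 [wait]  node(4,4) S=262.6147 payoff=0.0000 vs cont=0.0000 → 0.0000 [wait]  ⇒ S*(4)=77.0198
t_3: node(3,0) S=89.7825 payoff=45.3675 vs cont=45.1357 → 45.3675 [stop]  node(3,1) S=122.0032 payoff=13.1468 vs cont=20.2353 → 20.2353 [wait]  node(3,2) S=165.7869 payoff=0.0000 vs cont=4.3376 → 4.3376 [wait]  node(3,3) S=225.2835 payoff=0.0000 vs cont=0.0000 → 0.0000 [wait]  ⇒ S*(3)=89.7825
t_2: node(2,0) S=104.6602 payoff=30.4898 vs cont=33.2685 → 33.2685 [wait]  node(2,1) S=142.2200 payoff=0.0000 vs cont=12.6182 → 12.6182 [wait]  node(2,2) S=193.2591 payoff=0.0000 vs cont=2.2644 → 2.2644 [wait]  ⇒ S*(2)=-
t_1: node(1,0) S=122.0032 payoff=13.1468 vs cont=23.3443 → 23.3443 [wait]  node(1,1) S=165.7869 payoff=0.0000 vs cont=7.6597 → 7.6597 [wait]  ⇒ S*(1)=-
t_0: node(0,0) S=142.2200 payoff=0.0000 vs cont=15.8148 → 15.8148 [wait]  ⇒ S*(0)=-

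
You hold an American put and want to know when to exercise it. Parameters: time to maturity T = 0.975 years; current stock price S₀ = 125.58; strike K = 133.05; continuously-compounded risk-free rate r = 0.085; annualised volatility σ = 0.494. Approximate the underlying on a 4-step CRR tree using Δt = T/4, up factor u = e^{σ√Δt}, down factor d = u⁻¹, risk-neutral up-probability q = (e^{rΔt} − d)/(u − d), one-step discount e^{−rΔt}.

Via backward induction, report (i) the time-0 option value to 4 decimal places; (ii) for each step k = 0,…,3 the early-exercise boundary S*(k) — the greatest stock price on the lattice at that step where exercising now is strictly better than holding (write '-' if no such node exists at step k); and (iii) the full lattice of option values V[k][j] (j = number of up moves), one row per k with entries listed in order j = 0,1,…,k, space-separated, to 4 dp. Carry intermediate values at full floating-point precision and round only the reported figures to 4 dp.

price = 24.1230
boundary = - - 77.1041 98.4009
tree:
24.1230
37.5396 10.7423
55.9459 19.3755 1.9243
72.6334 34.6491 3.7914 0.0000
85.7093 55.9459 7.4700 0.0000 0.0000

Δt=0.24375, u=1.27621, d=0.78357, q=0.48182, disc=e^(-rΔt)=0.97949
k=4 terminal: V=max(K-S,0) → 85.7093 55.9459 7.4700 0.0000 0.0000
k=3: j=0 S=60.4166 intr=72.6334 cont=69.9051 V=72.6334[EX]; j=1 S=98.4009 intr=34.6491 cont=31.9208 V=34.6491[EX]; j=2 S=160.2662 intr=0.0000 cont=3.7914 V=3.7914[hold]; j=3 S=261.0265 intr=0.0000 cont=0.0000 V=0.0000[hold]  S*(3)=98.4009
k=2: j=0 S=77.1041 intr=55.9459 cont=53.2176 V=55.9459[EX]; j=1 S=125.5800 intr=7.4700 cont=19.3755 V=19.3755[hold]; j=2 S=204.5329 intr=0.0000 cont=1.9243 V=1.9243[hold]  S*(2)=77.1041
k=1: j=0 S=98.4009 intr=34.6491 cont=37.5396 V=37.5396[hold]; j=1 S=160.2662 intr=0.0000 cont=10.7423 V=10.7423[hold]  S*(1)=-
k=0: j=0 S=125.5800 intr=7.4700 cont=24.1230 V=24.1230[hold]  S*(0)=-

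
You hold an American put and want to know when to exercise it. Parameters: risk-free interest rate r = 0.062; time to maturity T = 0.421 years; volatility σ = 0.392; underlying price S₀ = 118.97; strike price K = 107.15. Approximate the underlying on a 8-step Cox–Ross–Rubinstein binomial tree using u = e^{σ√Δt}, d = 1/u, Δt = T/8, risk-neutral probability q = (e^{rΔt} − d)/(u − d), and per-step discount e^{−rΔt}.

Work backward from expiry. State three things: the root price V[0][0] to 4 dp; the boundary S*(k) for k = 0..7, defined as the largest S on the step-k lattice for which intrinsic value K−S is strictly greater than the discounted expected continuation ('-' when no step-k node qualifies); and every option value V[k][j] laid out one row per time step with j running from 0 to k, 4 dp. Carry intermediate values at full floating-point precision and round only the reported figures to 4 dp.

params: Δt=0.05262 u=1.09409 d=0.91400 q=0.49568 e^(-rΔt)=0.99674
t_8 payoffs: 49.2065 37.7894 24.1227 7.7631 0.0000 0.0000 0.0000 0.0000 0.0000
t_7: node(7,0) S=63.3956 payoff=43.7544 vs cont=43.4054 → 43.7544 [stop]  node(7,1) S=75.8869 payoff=31.2631 vs cont=30.9140 → 31.2631 [stop]  node(7,2) S=90.8396 payoff=16.3104 vs cont=15.9614 → 16.3104 [stop]  node(7,3) S=108.7385 payoff=0.0000 vs cont=3.9023 → 3.9023 [wait]  node(7,4) S=130.1642 payoff=0.0000 vs cont=0.0000 → 0.0000 [wait]  node(7,5) S=155.8116 payoff=0.0000 vs cont=0.0000 → 0.0000 [wait]  node(7,6) S=186.5125 payoff=0.0000 vs cont=0.0000 → 0.0000 [wait]  node(7,7) S=223.2626 payoff=0.0000 vs cont=0.0000 → 0.0000 [wait]  ⇒ S*(7)=90.8396
t_6: node(6,0) S=69.3606 payoff=37.7894 vs cont=37.4403 → 37.7894 [stop]  node(6,1) S=83.0273 payoff=24.1227 vs cont=23.7736 → 24.1227 [stop]  node(6,2) S=99.3869 payoff=7.7631 vs cont=10.1269 → 10.1269 [wait]  node(6,3) S=118.9700 payoff=0.0000 vs cont=1.9616 → 1.9616 [wait]  node(6,4) S=142.4117 payoff=0.0000 vs cont=0.0000 → 0.0000 [wait]  node(6,5) S=170.4723 payoff=0.0000 vs cont=0.0000 → 0.0000 [wait]  node(6,6) S=204.0619 payoff=0.0000 vs cont=0.0000 → 0.0000 [wait]  ⇒ S*(6)=83.0273
t_5: node(5,0) S=75.8869 payoff=31.2631 vs cont=30.9140 → 31.2631 [stop]  node(5,1) S=90.8396 payoff=16.3104 vs cont=17.1292 → 17.1292 [wait]  node(5,2) S=108.7385 payoff=0.0000 vs cont=6.0597 → 6.0597 [wait]  node(5,3) S=130.1642 payoff=0.0000 vs cont=0.9861 → 0.9861 [wait]  node(5,4) S=155.8116 payoff=0.0000 vs cont=0.0000 → 0.0000 [wait]  node(5,5) S=186.5125 payoff=0.0000 vs cont=0.0000 → 0.0000 [wait]  ⇒ S*(5)=75.8869
t_4: node(4,0) S=83.0273 payoff=24.1227 vs cont=24.1782 → 24.1782 [wait]  node(4,1) S=99.3869 payoff=7.7631 vs cont=11.6044 → 11.6044 [wait]  node(4,2) S=118.9700 payoff=0.0000 vs cont=3.5332 → 3.5332 [wait]  node(4,3) S=142.4117 payoff=0.0000 vs cont=0.4957 → 0.4957 [wait]  node(4,4) S=170.4723 payoff=0.0000 vs cont=0.0000 → 0.0000 [wait]  ⇒ S*(4)=-
t_3: node(3,0) S=90.8396 payoff=16.3104 vs cont=17.8871 → 17.8871 [wait]  node(3,1) S=108.7385 payoff=0.0000 vs cont=7.5789 → 7.5789 [wait]  node(3,2) S=130.1642 payoff=0.0000 vs cont=2.0210 → 2.0210 [wait]  node(3,3) S=155.8116 payoff=0.0000 vs cont=0.2492 → 0.2492 [wait]  ⇒ S*(3)=-
t_2: node(2,0) S=99.3869 payoff=7.7631 vs cont=12.7359 → 12.7359 [wait]  node(2,1) S=118.9700 payoff=0.0000 vs cont=4.8082 → 4.8082 [wait]  node(2,2) S=142.4117 payoff=0.0000 vs cont=1.1390 → 1.1390 [wait]  ⇒ S*(2)=-
t_1: node(1,0) S=108.7385 payoff=0.0000 vs cont=8.7776 → 8.7776 [wait]  node(1,1) S=130.1642 payoff=0.0000 vs cont=2.9797 → 2.9797 [wait]  ⇒ S*(1)=-
t_0: node(0,0) S=118.9700 payoff=0.0000 vs cont=5.8845 → 5.8845 [wait]  ⇒ S*(0)=-

price = 5.8845
boundary = - - - - - 75.8869 83.0273 90.8396
tree:
5.8845
8.7776 2.9797
12.7359 4.8082 1.1390
17.8871 7.5789 2.0210 0.2492
24.1782 11.6044 3.5332 0.4957 0.0000
31.2631 17.1292 6.0597 0.9861 0.0000 0.0000
37.7894 24.1227 10.1269 1.9616 0.0000 0.0000 0.0000
43.7544 31.2631 16.3104 3.9023 0.0000 0.0000 0.0000 0.0000
49.2065 37.7894 24.1227 7.7631 0.0000 0.0000 0.0000 0.0000 0.0000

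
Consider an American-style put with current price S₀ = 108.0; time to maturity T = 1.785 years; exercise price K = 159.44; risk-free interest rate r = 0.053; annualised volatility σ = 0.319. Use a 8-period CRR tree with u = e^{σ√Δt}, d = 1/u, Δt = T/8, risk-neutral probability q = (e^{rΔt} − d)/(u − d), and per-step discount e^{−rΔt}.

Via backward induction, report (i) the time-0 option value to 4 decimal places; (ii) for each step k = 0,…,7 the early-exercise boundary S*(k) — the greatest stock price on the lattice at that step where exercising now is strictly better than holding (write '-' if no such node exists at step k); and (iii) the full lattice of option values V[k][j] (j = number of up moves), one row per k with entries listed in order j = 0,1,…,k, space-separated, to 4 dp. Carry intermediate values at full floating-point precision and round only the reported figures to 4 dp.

Δt=0.22312  u=1.16263  d=0.86012  q=0.50172  discount=0.98824
step 8 (expiry): payoffs max(K−S,0) = 127.0883 115.7101 100.3301 79.5409 51.4400 13.4559 0.0000 0.0000 0.0000
step 7: (k=7,j=0): S=37.6130, (K−S)⁺=121.8270, hold=119.9527 ⇒ V=121.8270 exercise | (k=7,j=1): S=50.8416, (K−S)⁺=108.5984, hold=106.7240 ⇒ V=108.5984 exercise | (k=7,j=2): S=68.7228, (K−S)⁺=90.7172, hold=88.8428 ⇒ V=90.7172 exercise | (k=7,j=3): S=92.8930, (K−S)⁺=66.5470, hold=64.6727 ⇒ V=66.5470 exercise | (k=7,j=4): S=125.5639, (K−S)⁺=33.8761, hold=32.0018 ⇒ V=33.8761 exercise | (k=7,j=5): S=169.7252, (K−S)⁺=0.0000, hold=6.6259 ⇒ V=6.6259 continue | (k=7,j=6): S=229.4183, (K−S)⁺=0.0000, hold=0.0000 ⇒ V=0.0000 continue | (k=7,j=7): S=310.1058, (K−S)⁺=0.0000, hold=0.0000 ⇒ V=0.0000 continue  boundary S*=125.5639
step 6: (k=6,j=0): S=43.7299, (K−S)⁺=115.7101, hold=113.8357 ⇒ V=115.7101 exercise | (k=6,j=1): S=59.1099, (K−S)⁺=100.3301, hold=98.4557 ⇒ V=100.3301 exercise | (k=6,j=2): S=79.8991, (K−S)⁺=79.5409, hold=77.6665 ⇒ V=79.5409 exercise | (k=6,j=3): S=108.0000, (K−S)⁺=51.4400, hold=49.5656 ⇒ V=51.4400 exercise | (k=6,j=4): S=145.9841, (K−S)⁺=13.4559, hold=19.9665 ⇒ V=19.9665 continue | (k=6,j=5): S=197.3273, (K−S)⁺=0.0000, hold=3.2627 ⇒ V=3.2627 continue | (k=6,j=6): S=266.7283, (K−S)⁺=0.0000, hold=0.0000 ⇒ V=0.0000 continue  boundary S*=108.0000
step 5: (k=5,j=0): S=50.8416, (K−S)⁺=108.5984, hold=106.7240 ⇒ V=108.5984 exercise | (k=5,j=1): S=68.7228, (K−S)⁺=90.7172, hold=88.8428 ⇒ V=90.7172 exercise | (k=5,j=2): S=92.8930, (K−S)⁺=66.5470, hold=64.6727 ⇒ V=66.5470 exercise | (k=5,j=3): S=125.5639, (K−S)⁺=33.8761, hold=35.2299 ⇒ V=35.2299 continue | (k=5,j=4): S=169.7252, (K−S)⁺=0.0000, hold=11.4496 ⇒ V=11.4496 continue | (k=5,j=5): S=229.4183, (K−S)⁺=0.0000, hold=1.6066 ⇒ V=1.6066 continue  boundary S*=92.8930
step 4: (k=4,j=0): S=59.1099, (K−S)⁺=100.3301, hold=98.4557 ⇒ V=100.3301 exercise | (k=4,j=1): S=79.8991, (K−S)⁺=79.5409, hold=77.6665 ⇒ V=79.5409 exercise | (k=4,j=2): S=108.0000, (K−S)⁺=51.4400, hold=50.2369 ⇒ V=51.4400 exercise | (k=4,j=3): S=145.9841, (K−S)⁺=13.4559, hold=23.0249 ⇒ V=23.0249 continue | (k=4,j=4): S=197.3273, (K−S)⁺=0.0000, hold=6.4346 ⇒ V=6.4346 continue  boundary S*=108.0000
step 3: (k=3,j=0): S=68.7228, (K−S)⁺=90.7172, hold=88.8428 ⇒ V=90.7172 exercise | (k=3,j=1): S=92.8930, (K−S)⁺=66.5470, hold=64.6727 ⇒ V=66.5470 exercise | (k=3,j=2): S=125.5639, (K−S)⁺=33.8761, hold=36.7463 ⇒ V=36.7463 continue | (k=3,j=3): S=169.7252, (K−S)⁺=0.0000, hold=14.5283 ⇒ V=14.5283 continue  boundary S*=92.8930
step 2: (k=2,j=0): S=79.8991, (K−S)⁺=79.5409, hold=77.6665 ⇒ V=79.5409 exercise | (k=2,j=1): S=108.0000, (K−S)⁺=51.4400, hold=50.9887 ⇒ V=51.4400 exercise | (k=2,j=2): S=145.9841, (K−S)⁺=13.4559, hold=25.2981 ⇒ V=25.2981 continue  boundary S*=108.0000
step 1: (k=1,j=0): S=92.8930, (K−S)⁺=66.5470, hold=64.6727 ⇒ V=66.5470 exercise | (k=1,j=1): S=125.5639, (K−S)⁺=33.8761, hold=37.8734 ⇒ V=37.8734 continue  boundary S*=92.8930
step 0: (k=0,j=0): S=108.0000, (K−S)⁺=51.4400, hold=51.5476 ⇒ V=51.5476 continue  boundary S*=-

price = 51.5476
boundary = - 92.8930 108.0000 92.8930 108.0000 92.8930 108.0000 125.5639
tree:
51.5476
66.5470 37.8734
79.5409 51.4400 25.2981
90.7172 66.5470 36.7463 14.5283
100.3301 79.5409 51.4400 23.0249 6.4346
108.5984 90.7172 66.5470 35.2299 11.4496 1.6066
115.7101 100.3301 79.5409 51.4400 19.9665 3.2627 0.0000
121.8270 108.5984 90.7172 66.5470 33.8761 6.6259 0.0000 0.0000
127.0883 115.7101 100.3301 79.5409 51.4400 13.4559 0.0000 0.0000 0.0000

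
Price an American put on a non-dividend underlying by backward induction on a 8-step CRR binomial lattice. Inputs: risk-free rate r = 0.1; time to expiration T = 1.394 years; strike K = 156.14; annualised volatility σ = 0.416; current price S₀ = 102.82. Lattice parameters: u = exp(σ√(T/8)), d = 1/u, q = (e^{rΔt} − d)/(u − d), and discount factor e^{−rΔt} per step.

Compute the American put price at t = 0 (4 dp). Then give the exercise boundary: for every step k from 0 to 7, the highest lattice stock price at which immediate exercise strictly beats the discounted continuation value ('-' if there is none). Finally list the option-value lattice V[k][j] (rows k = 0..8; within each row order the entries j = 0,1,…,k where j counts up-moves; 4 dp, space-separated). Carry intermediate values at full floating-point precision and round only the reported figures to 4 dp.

Δt=0.17425  u=1.18964  d=0.84059  q=0.50705  discount=0.98273
step 8 (expiry): payoffs max(K−S,0) = 130.5100 119.8672 104.8050 83.4884 53.3200 10.6243 0.0000 0.0000 0.0000
step 7: (k=7,j=0): S=30.4905, (K−S)⁺=125.6495, hold=122.9523 ⇒ V=125.6495 exercise | (k=7,j=1): S=43.1516, (K−S)⁺=112.9884, hold=110.2912 ⇒ V=112.9884 exercise | (k=7,j=2): S=61.0702, (K−S)⁺=95.0698, hold=92.3726 ⇒ V=95.0698 exercise | (k=7,j=3): S=86.4294, (K−S)⁺=69.7106, hold=67.0134 ⇒ V=69.7106 exercise | (k=7,j=4): S=122.3189, (K−S)⁺=33.8211, hold=31.1239 ⇒ V=33.8211 exercise | (k=7,j=5): S=173.1115, (K−S)⁺=0.0000, hold=5.1467 ⇒ V=5.1467 continue | (k=7,j=6): S=244.9955, (K−S)⁺=0.0000, hold=0.0000 ⇒ V=0.0000 continue | (k=7,j=7): S=346.7291, (K−S)⁺=0.0000, hold=0.0000 ⇒ V=0.0000 continue  boundary S*=122.3189
step 6: (k=6,j=0): S=36.2728, (K−S)⁺=119.8672, hold=117.1700 ⇒ V=119.8672 exercise | (k=6,j=1): S=51.3350, (K−S)⁺=104.8050, hold=102.1079 ⇒ V=104.8050 exercise | (k=6,j=2): S=72.6516, (K−S)⁺=83.4884, hold=80.7912 ⇒ V=83.4884 exercise | (k=6,j=3): S=102.8200, (K−S)⁺=53.3200, hold=50.6228 ⇒ V=53.3200 exercise | (k=6,j=4): S=145.5157, (K−S)⁺=10.6243, hold=18.9486 ⇒ V=18.9486 continue | (k=6,j=5): S=205.9406, (K−S)⁺=0.0000, hold=2.4932 ⇒ V=2.4932 continue | (k=6,j=6): S=291.4568, (K−S)⁺=0.0000, hold=0.0000 ⇒ V=0.0000 continue  boundary S*=102.8200
step 5: (k=5,j=0): S=43.1516, (K−S)⁺=112.9884, hold=110.2912 ⇒ V=112.9884 exercise | (k=5,j=1): S=61.0702, (K−S)⁺=95.0698, hold=92.3726 ⇒ V=95.0698 exercise | (k=5,j=2): S=86.4294, (K−S)⁺=69.7106, hold=67.0134 ⇒ V=69.7106 exercise | (k=5,j=3): S=122.3189, (K−S)⁺=33.8211, hold=35.2718 ⇒ V=35.2718 continue | (k=5,j=4): S=173.1115, (K−S)⁺=0.0000, hold=10.4216 ⇒ V=10.4216 continue | (k=5,j=5): S=244.9955, (K−S)⁺=0.0000, hold=1.2078 ⇒ V=1.2078 continue  boundary S*=86.4294
step 4: (k=4,j=0): S=51.3350, (K−S)⁺=104.8050, hold=102.1079 ⇒ V=104.8050 exercise | (k=4,j=1): S=72.6516, (K−S)⁺=83.4884, hold=80.7912 ⇒ V=83.4884 exercise | (k=4,j=2): S=102.8200, (K−S)⁺=53.3200, hold=51.3457 ⇒ V=53.3200 exercise | (k=4,j=3): S=145.5157, (K−S)⁺=10.6243, hold=22.2798 ⇒ V=22.2798 continue | (k=4,j=4): S=205.9406, (K−S)⁺=0.0000, hold=5.6504 ⇒ V=5.6504 continue  boundary S*=102.8200
step 3: (k=3,j=0): S=61.0702, (K−S)⁺=95.0698, hold=92.3726 ⇒ V=95.0698 exercise | (k=3,j=1): S=86.4294, (K−S)⁺=69.7106, hold=67.0134 ⇒ V=69.7106 exercise | (k=3,j=2): S=122.3189, (K−S)⁺=33.8211, hold=36.9318 ⇒ V=36.9318 continue | (k=3,j=3): S=173.1115, (K−S)⁺=0.0000, hold=13.6086 ⇒ V=13.6086 continue  boundary S*=86.4294
step 2: (k=2,j=0): S=72.6516, (K−S)⁺=83.4884, hold=80.7912 ⇒ V=83.4884 exercise | (k=2,j=1): S=102.8200, (K−S)⁺=53.3200, hold=52.1729 ⇒ V=53.3200 exercise | (k=2,j=2): S=145.5157, (K−S)⁺=10.6243, hold=24.6720 ⇒ V=24.6720 continue  boundary S*=102.8200
step 1: (k=1,j=0): S=86.4294, (K−S)⁺=69.7106, hold=67.0134 ⇒ V=69.7106 exercise | (k=1,j=1): S=122.3189, (K−S)⁺=33.8211, hold=38.1238 ⇒ V=38.1238 continue  boundary S*=86.4294
step 0: (k=0,j=0): S=102.8200, (K−S)⁺=53.3200, hold=52.7668 ⇒ V=53.3200 exercise  boundary S*=102.8200

price = 53.3200
boundary = 102.8200 86.4294 102.8200 86.4294 102.8200 86.4294 102.8200 122.3189
tree:
53.3200
69.7106 38.1238
83.4884 53.3200 24.6720
95.0698 69.7106 36.9318 13.6086
104.8050 83.4884 53.3200 22.2798 5.6504
112.9884 95.0698 69.7106 35.2718 10.4216 1.2078
119.8672 104.8050 83.4884 53.3200 18.9486 2.4932 0.0000
125.6495 112.9884 95.0698 69.7106 33.8211 5.1467 0.0000 0.0000
130.5100 119.8672 104.8050 83.4884 53.3200 10.6243 0.0000 0.0000 0.0000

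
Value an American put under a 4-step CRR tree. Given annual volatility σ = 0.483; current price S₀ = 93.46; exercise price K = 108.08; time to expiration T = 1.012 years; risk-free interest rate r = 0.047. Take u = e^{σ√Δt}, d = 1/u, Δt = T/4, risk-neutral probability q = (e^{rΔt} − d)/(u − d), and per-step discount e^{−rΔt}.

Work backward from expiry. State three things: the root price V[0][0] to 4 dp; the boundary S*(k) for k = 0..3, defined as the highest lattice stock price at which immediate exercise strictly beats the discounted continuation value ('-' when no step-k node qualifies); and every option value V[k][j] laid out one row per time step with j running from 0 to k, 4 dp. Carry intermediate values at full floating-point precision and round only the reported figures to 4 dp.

Δt=0.25300, u=1.27500, d=0.78431, q=0.46394, disc=e^(-rΔt)=0.98818
k=4 terminal: V=max(K-S,0) → 72.7139 50.5881 14.6200 0.0000 0.0000
k=3: j=0 S=45.0918 intr=62.9882 cont=61.7107 V=62.9882[EX]; j=1 S=73.3021 intr=34.7779 cont=33.5004 V=34.7779[EX]; j=2 S=119.1613 intr=0.0000 cont=7.7446 V=7.7446[hold]; j=3 S=193.7110 intr=0.0000 cont=0.0000 V=0.0000[hold]  S*(3)=73.3021
k=2: j=0 S=57.4919 intr=50.5881 cont=49.3105 V=50.5881[EX]; j=1 S=93.4600 intr=14.6200 cont=21.9733 V=21.9733[hold]; j=2 S=151.9305 intr=0.0000 cont=4.1025 V=4.1025[hold]  S*(2)=57.4919
k=1: j=0 S=73.3021 intr=34.7779 cont=36.8715 V=36.8715[hold]; j=1 S=119.1613 intr=0.0000 cont=13.5206 V=13.5206[hold]  S*(1)=-
k=0: j=0 S=93.4600 intr=14.6200 cont=25.7303 V=25.7303[hold]  S*(0)=-

price = 25.7303
boundary = - - 57.4919 73.3021
tree:
25.7303
36.8715 13.5206
50.5881 21.9733 4.1025
62.9882 34.7779 7.7446 0.0000
72.7139 50.5881 14.6200 0.0000 0.0000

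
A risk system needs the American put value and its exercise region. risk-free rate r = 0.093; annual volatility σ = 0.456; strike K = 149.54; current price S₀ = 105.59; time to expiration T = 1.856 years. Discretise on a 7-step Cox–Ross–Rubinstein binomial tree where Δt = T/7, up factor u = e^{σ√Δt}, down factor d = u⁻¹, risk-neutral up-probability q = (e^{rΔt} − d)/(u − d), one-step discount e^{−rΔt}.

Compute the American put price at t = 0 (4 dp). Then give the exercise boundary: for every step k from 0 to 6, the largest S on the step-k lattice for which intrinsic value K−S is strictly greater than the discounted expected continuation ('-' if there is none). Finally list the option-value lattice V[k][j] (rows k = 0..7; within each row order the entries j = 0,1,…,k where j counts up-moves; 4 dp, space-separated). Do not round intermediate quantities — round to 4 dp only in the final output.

Δt=0.26514  u=1.26466  d=0.79073  q=0.49424  discount=0.97564
step 7 (expiry): payoffs max(K−S,0) = 129.1318 116.8998 97.3363 66.0472 16.0045 0.0000 0.0000 0.0000
step 6: (k=6,j=0): S=25.8095, (K−S)⁺=123.7305, hold=120.0882 ⇒ V=123.7305 exercise | (k=6,j=1): S=41.2788, (K−S)⁺=108.2612, hold=104.6189 ⇒ V=108.2612 exercise | (k=6,j=2): S=66.0199, (K−S)⁺=83.5201, hold=79.8778 ⇒ V=83.5201 exercise | (k=6,j=3): S=105.5900, (K−S)⁺=43.9500, hold=40.3077 ⇒ V=43.9500 exercise | (k=6,j=4): S=168.8770, (K−S)⁺=0.0000, hold=7.8972 ⇒ V=7.8972 continue | (k=6,j=5): S=270.0962, (K−S)⁺=0.0000, hold=0.0000 ⇒ V=0.0000 continue | (k=6,j=6): S=431.9827, (K−S)⁺=0.0000, hold=0.0000 ⇒ V=0.0000 continue  boundary S*=105.5900
step 5: (k=5,j=0): S=32.6402, (K−S)⁺=116.8998, hold=113.2575 ⇒ V=116.8998 exercise | (k=5,j=1): S=52.2037, (K−S)⁺=97.3363, hold=93.6940 ⇒ V=97.3363 exercise | (k=5,j=2): S=83.4928, (K−S)⁺=66.0472, hold=62.4049 ⇒ V=66.0472 exercise | (k=5,j=3): S=133.5355, (K−S)⁺=16.0045, hold=25.4947 ⇒ V=25.4947 continue | (k=5,j=4): S=213.5721, (K−S)⁺=0.0000, hold=3.8968 ⇒ V=3.8968 continue | (k=5,j=5): S=341.5800, (K−S)⁺=0.0000, hold=0.0000 ⇒ V=0.0000 continue  boundary S*=83.4928
step 4: (k=4,j=0): S=41.2788, (K−S)⁺=108.2612, hold=104.6189 ⇒ V=108.2612 exercise | (k=4,j=1): S=66.0199, (K−S)⁺=83.5201, hold=79.8778 ⇒ V=83.5201 exercise | (k=4,j=2): S=105.5900, (K−S)⁺=43.9500, hold=44.8839 ⇒ V=44.8839 continue | (k=4,j=3): S=168.8770, (K−S)⁺=0.0000, hold=14.4591 ⇒ V=14.4591 continue | (k=4,j=4): S=270.0962, (K−S)⁺=0.0000, hold=1.9228 ⇒ V=1.9228 continue  boundary S*=66.0199
step 3: (k=3,j=0): S=52.2037, (K−S)⁺=97.3363, hold=93.6940 ⇒ V=97.3363 exercise | (k=3,j=1): S=83.4928, (K−S)⁺=66.0472, hold=62.8553 ⇒ V=66.0472 exercise | (k=3,j=2): S=133.5355, (K−S)⁺=16.0045, hold=29.1197 ⇒ V=29.1197 continue | (k=3,j=3): S=213.5721, (K−S)⁺=0.0000, hold=8.0619 ⇒ V=8.0619 continue  boundary S*=83.4928
step 2: (k=2,j=0): S=66.0199, (K−S)⁺=83.5201, hold=79.8778 ⇒ V=83.5201 exercise | (k=2,j=1): S=105.5900, (K−S)⁺=43.9500, hold=46.6319 ⇒ V=46.6319 continue | (k=2,j=2): S=168.8770, (K−S)⁺=0.0000, hold=18.2563 ⇒ V=18.2563 continue  boundary S*=66.0199
step 1: (k=1,j=0): S=83.4928, (K−S)⁺=66.0472, hold=63.6981 ⇒ V=66.0472 exercise | (k=1,j=1): S=133.5355, (K−S)⁺=16.0045, hold=31.8132 ⇒ V=31.8132 continue  boundary S*=83.4928
step 0: (k=0,j=0): S=105.5900, (K−S)⁺=43.9500, hold=47.9307 ⇒ V=47.9307 continue  boundary S*=-

price = 47.9307
boundary = - 83.4928 66.0199 83.4928 66.0199 83.4928 105.5900
tree:
47.9307
66.0472 31.8132
83.5201 46.6319 18.2563
97.3363 66.0472 29.1197 8.0619
108.2612 83.5201 44.8839 14.4591 1.9228
116.8998 97.3363 66.0472 25.4947 3.8968 0.0000
123.7305 108.2612 83.5201 43.9500 7.8972 0.0000 0.0000
129.1318 116.8998 97.3363 66.0472 16.0045 0.0000 0.0000 0.0000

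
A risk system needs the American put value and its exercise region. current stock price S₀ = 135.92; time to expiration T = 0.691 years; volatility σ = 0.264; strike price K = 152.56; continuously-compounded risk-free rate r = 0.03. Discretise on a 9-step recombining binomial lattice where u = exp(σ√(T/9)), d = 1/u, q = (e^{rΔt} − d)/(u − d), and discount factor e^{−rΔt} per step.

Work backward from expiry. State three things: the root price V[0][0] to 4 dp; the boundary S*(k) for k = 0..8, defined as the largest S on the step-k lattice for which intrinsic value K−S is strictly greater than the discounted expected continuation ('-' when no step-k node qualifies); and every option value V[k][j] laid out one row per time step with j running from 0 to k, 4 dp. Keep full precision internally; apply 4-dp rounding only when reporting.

price = 21.1949
boundary = - - - 109.1380 117.4208 109.1380 117.4208 126.3322 135.9200
tree:
21.1949
27.7449 14.6766
35.2561 20.2858 9.0783
43.4220 27.1705 13.4250 4.7294
51.1206 35.1392 19.2466 7.6065 1.8449
58.2761 43.4220 26.5874 11.9202 3.2841 0.3997
64.9269 51.1206 35.1392 18.0719 5.7611 0.7971 0.0000
71.1085 58.2761 43.4220 26.2278 9.9167 1.5899 0.0000 0.0000
76.8541 64.9269 51.1206 35.1392 16.6400 3.1710 0.0000 0.0000 0.0000
82.1943 71.1085 58.2761 43.4220 26.2278 6.3246 0.0000 0.0000 0.0000 0.0000

Δt=0.07678, u=1.07589, d=0.92946, q=0.49747, disc=e^(-rΔt)=0.99770
k=9 terminal: V=max(K-S,0) → 82.1943 71.1085 58.2761 43.4220 26.2278 6.3246 0.0000 0.0000 0.0000 0.0000
k=8: j=0 S=75.7059 intr=76.8541 cont=76.5031 V=76.8541[EX]; j=1 S=87.6331 intr=64.9269 cont=64.5759 V=64.9269[EX]; j=2 S=101.4394 intr=51.1206 cont=50.7696 V=51.1206[EX]; j=3 S=117.4208 intr=35.1392 cont=34.7882 V=35.1392[EX]; j=4 S=135.9200 intr=16.6400 cont=16.2890 V=16.6400[EX]; j=5 S=157.3337 intr=0.0000 cont=3.1710 V=3.1710[hold]; j=6 S=182.1210 intr=0.0000 cont=0.0000 V=0.0000[hold]; j=7 S=210.8135 intr=0.0000 cont=0.0000 V=0.0000[hold]; j=8 S=244.0264 intr=0.0000 cont=0.0000 V=0.0000[hold]  S*(8)=135.9200
k=7: j=0 S=81.4515 intr=71.1085 cont=70.7575 V=71.1085[EX]; j=1 S=94.2839 intr=58.2761 cont=57.9251 V=58.2761[EX]; j=2 S=109.1380 intr=43.4220 cont=43.0710 V=43.4220[EX]; j=3 S=126.3322 intr=26.2278 cont=25.8768 V=26.2278[EX]; j=4 S=146.2354 intr=6.3246 cont=9.9167 V=9.9167[hold]; j=5 S=169.2743 intr=0.0000 cont=1.5899 V=1.5899[hold]; j=6 S=195.9428 intr=0.0000 cont=0.0000 V=0.0000[hold]; j=7 S=226.8128 intr=0.0000 cont=0.0000 V=0.0000[hold]  S*(7)=126.3322
k=6: j=0 S=87.6331 intr=64.9269 cont=64.5759 V=64.9269[EX]; j=1 S=101.4394 intr=51.1206 cont=50.7696 V=51.1206[EX]; j=2 S=117.4208 intr=35.1392 cont=34.7882 V=35.1392[EX]; j=3 S=135.9200 intr=16.6400 cont=18.0719 V=18.0719[hold]; j=4 S=157.3337 intr=0.0000 cont=5.7611 V=5.7611[hold]; j=5 S=182.1210 intr=0.0000 cont=0.7971 V=0.7971[hold]; j=6 S=210.8135 intr=0.0000 cont=0.0000 V=0.0000[hold]  S*(6)=117.4208
k=5: j=0 S=94.2839 intr=58.2761 cont=57.9251 V=58.2761[EX]; j=1 S=109.1380 intr=43.4220 cont=43.0710 V=43.4220[EX]; j=2 S=126.3322 intr=26.2278 cont=26.5874 V=26.5874[hold]; j=3 S=146.2354 intr=6.3246 cont=11.9202 V=11.9202[hold]; j=4 S=169.2743 intr=0.0000 cont=3.2841 V=3.2841[hold]; j=5 S=195.9428 intr=0.0000 cont=0.3997 V=0.3997[hold]  S*(5)=109.1380
k=4: j=0 S=101.4394 intr=51.1206 cont=50.7696 V=51.1206[EX]; j=1 S=117.4208 intr=35.1392 cont=34.9667 V=35.1392[EX]; j=2 S=135.9200 intr=16.6400 cont=19.2466 V=19.2466[hold]; j=3 S=157.3337 intr=0.0000 cont=7.6065 V=7.6065[hold]; j=4 S=182.1210 intr=0.0000 cont=1.8449 V=1.8449[hold]  S*(4)=117.4208
k=3: j=0 S=109.1380 intr=43.4220 cont=43.0710 V=43.4220[EX]; j=1 S=126.3322 intr=26.2278 cont=27.1705 V=27.1705[hold]; j=2 S=146.2354 intr=6.3246 cont=13.4250 V=13.4250[hold]; j=3 S=169.2743 intr=0.0000 cont=4.7294 V=4.7294[hold]  S*(3)=109.1380
k=2: j=0 S=117.4208 intr=35.1392 cont=35.2561 V=35.2561[hold]; j=1 S=135.9200 intr=16.6400 cont=20.2858 V=20.2858[hold]; j=2 S=157.3337 intr=0.0000 cont=9.0783 V=9.0783[hold]  S*(2)=-
k=1: j=0 S=126.3322 intr=26.2278 cont=27.7449 V=27.7449[hold]; j=1 S=146.2354 intr=6.3246 cont=14.6766 V=14.6766[hold]  S*(1)=-
k=0: j=0 S=135.9200 intr=16.6400 cont=21.1949 V=21.1949[hold]  S*(0)=-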